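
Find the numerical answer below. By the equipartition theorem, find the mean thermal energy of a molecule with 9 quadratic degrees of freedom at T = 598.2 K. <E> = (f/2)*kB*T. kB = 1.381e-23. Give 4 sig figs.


Step 1: f/2 = 9/2 = 4.5
Step 2: kB*T = 1.381e-23 * 598.2 = 8.261e-21
Step 3: <E> = 4.5 * 8.261e-21 = 3.718e-20 J

3.718e-20


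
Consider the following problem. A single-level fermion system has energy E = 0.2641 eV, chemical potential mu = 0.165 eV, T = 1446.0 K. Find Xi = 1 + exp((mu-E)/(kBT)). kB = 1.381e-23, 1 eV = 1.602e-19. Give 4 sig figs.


Step 1: (mu - E) = 0.165 - 0.2641 = -0.0991 eV
Step 2: x = (mu-E)*eV/(kB*T) = -0.0991*1.602e-19/(1.381e-23*1446.0) = -0.795
Step 3: exp(x) = 0.4516
Step 4: Xi = 1 + 0.4516 = 1.452

1.452


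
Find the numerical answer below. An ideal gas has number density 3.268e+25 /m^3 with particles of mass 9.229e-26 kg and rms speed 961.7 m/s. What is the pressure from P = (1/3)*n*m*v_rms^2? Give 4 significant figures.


Step 1: v_rms^2 = 961.7^2 = 9.249e+05
Step 2: n*m = 3.268e+25*9.229e-26 = 3.016
Step 3: P = (1/3)*3.016*9.249e+05 = 9.298e+05 Pa

9.298e+05


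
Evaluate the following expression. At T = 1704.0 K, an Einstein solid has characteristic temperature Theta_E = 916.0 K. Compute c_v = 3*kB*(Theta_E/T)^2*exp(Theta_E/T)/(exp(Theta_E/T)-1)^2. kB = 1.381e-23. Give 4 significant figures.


Step 1: x = Theta_E/T = 916.0/1704.0 = 0.5376
Step 2: x^2 = 0.289
Step 3: exp(x) = 1.712
Step 4: c_v = 3*1.381e-23*0.289*1.712/(1.712-1)^2 = 4.045e-23

4.045e-23


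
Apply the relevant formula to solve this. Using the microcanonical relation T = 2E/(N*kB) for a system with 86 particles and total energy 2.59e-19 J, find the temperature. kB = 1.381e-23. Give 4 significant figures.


Step 1: Numerator = 2*E = 2*2.59e-19 = 5.18e-19 J
Step 2: Denominator = N*kB = 86*1.381e-23 = 1.188e-21
Step 3: T = 5.18e-19 / 1.188e-21 = 436.2 K

436.2


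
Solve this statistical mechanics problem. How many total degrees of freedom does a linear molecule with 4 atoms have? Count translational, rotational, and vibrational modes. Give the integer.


Step 1: Translational DOF = 3
Step 2: Rotational DOF (linear) = 2
Step 3: Vibrational DOF = 3*4 - 5 = 7
Step 4: Total = 3 + 2 + 7 = 12

12


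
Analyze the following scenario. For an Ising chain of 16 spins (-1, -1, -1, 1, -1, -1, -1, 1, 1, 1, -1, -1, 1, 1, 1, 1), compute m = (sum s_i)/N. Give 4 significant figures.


Step 1: Count up spins (+1): 8, down spins (-1): 8
Step 2: Total magnetization M = 8 - 8 = 0
Step 3: m = M/N = 0/16 = 0

0


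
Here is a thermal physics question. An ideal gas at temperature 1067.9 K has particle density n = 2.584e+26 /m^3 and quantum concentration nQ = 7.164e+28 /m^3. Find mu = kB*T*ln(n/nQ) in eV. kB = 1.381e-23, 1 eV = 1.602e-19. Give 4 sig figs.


Step 1: n/nQ = 2.584e+26/7.164e+28 = 0.003607
Step 2: ln(n/nQ) = -5.625
Step 3: mu = kB*T*ln(n/nQ) = 1.475e-20*-5.625 = -8.295e-20 J
Step 4: Convert to eV: -8.295e-20/1.602e-19 = -0.5178 eV

-0.5178


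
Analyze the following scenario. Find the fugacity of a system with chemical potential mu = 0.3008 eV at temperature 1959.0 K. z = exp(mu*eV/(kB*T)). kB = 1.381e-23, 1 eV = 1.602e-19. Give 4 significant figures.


Step 1: Convert mu to Joules: 0.3008*1.602e-19 = 4.819e-20 J
Step 2: kB*T = 1.381e-23*1959.0 = 2.705e-20 J
Step 3: mu/(kB*T) = 1.781
Step 4: z = exp(1.781) = 5.937

5.937


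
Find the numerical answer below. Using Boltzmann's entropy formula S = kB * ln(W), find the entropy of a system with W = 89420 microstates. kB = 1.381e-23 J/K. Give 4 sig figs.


Step 1: ln(W) = ln(89420) = 11.4
Step 2: S = kB * ln(W) = 1.381e-23 * 11.4
Step 3: S = 1.574e-22 J/K

1.574e-22


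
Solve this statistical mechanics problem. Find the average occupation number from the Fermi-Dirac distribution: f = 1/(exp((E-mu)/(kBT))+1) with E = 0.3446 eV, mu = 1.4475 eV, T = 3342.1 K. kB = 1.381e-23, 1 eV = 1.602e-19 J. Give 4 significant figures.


Step 1: (E - mu) = 0.3446 - 1.4475 = -1.103 eV
Step 2: Convert: (E-mu)*eV = -1.767e-19 J
Step 3: x = (E-mu)*eV/(kB*T) = -3.828
Step 4: f = 1/(exp(-3.828)+1) = 0.9787

0.9787


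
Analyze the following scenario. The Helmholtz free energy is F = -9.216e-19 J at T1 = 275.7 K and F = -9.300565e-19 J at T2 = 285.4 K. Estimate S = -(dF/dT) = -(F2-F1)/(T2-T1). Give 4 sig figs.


Step 1: dF = F2 - F1 = -9.300565e-19 - (-9.216e-19) = -8.4565e-21 J
Step 2: dT = T2 - T1 = 285.4 - 275.7 = 9.7 K
Step 3: S = -dF/dT = -(-8.4565e-21)/9.7 = 8.718e-22 J/K

8.718e-22


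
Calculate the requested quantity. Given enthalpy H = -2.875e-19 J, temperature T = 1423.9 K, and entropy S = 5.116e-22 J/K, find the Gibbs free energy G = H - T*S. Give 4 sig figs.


Step 1: T*S = 1423.9 * 5.116e-22 = 7.285e-19 J
Step 2: G = H - T*S = -2.875e-19 - 7.285e-19
Step 3: G = -1.016e-18 J

-1.016e-18


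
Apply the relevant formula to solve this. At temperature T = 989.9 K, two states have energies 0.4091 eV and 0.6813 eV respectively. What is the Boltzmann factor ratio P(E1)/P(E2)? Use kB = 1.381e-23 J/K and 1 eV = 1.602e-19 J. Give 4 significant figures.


Step 1: Compute energy difference dE = E1 - E2 = 0.4091 - 0.6813 = -0.2722 eV
Step 2: Convert to Joules: dE_J = -0.2722 * 1.602e-19 = -4.361e-20 J
Step 3: Compute exponent = -dE_J / (kB * T) = -(-4.361e-20) / (1.381e-23 * 989.9) = 3.19
Step 4: P(E1)/P(E2) = exp(3.19) = 24.28

24.28


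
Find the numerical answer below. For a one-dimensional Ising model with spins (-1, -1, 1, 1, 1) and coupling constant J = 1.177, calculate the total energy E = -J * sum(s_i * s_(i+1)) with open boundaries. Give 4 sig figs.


Step 1: Nearest-neighbor products: 1, -1, 1, 1
Step 2: Sum of products = 2
Step 3: E = -1.177 * 2 = -2.354

-2.354


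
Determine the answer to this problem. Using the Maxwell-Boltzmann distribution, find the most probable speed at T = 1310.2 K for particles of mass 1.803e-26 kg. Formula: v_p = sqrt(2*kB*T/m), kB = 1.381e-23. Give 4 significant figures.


Step 1: Numerator = 2*kB*T = 2*1.381e-23*1310.2 = 3.619e-20
Step 2: Ratio = 3.619e-20 / 1.803e-26 = 2.007e+06
Step 3: v_p = sqrt(2.007e+06) = 1417 m/s

1417


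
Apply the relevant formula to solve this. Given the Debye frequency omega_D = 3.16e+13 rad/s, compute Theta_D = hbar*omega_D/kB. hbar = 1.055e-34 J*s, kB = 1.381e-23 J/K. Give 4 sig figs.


Step 1: hbar*omega_D = 1.055e-34 * 3.16e+13 = 3.334e-21 J
Step 2: Theta_D = 3.334e-21 / 1.381e-23
Step 3: Theta_D = 241.4 K

241.4


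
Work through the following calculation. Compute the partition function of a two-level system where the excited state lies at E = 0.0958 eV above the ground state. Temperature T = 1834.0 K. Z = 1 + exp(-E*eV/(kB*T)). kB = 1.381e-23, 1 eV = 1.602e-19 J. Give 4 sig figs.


Step 1: Compute beta*E = E*eV/(kB*T) = 0.0958*1.602e-19/(1.381e-23*1834.0) = 0.6059
Step 2: exp(-beta*E) = exp(-0.6059) = 0.5456
Step 3: Z = 1 + 0.5456 = 1.546

1.546


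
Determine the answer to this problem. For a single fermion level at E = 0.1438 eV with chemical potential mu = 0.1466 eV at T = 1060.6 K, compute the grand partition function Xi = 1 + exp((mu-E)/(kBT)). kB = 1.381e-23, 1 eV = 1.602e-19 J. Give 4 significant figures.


Step 1: (mu - E) = 0.1466 - 0.1438 = 0.0028 eV
Step 2: x = (mu-E)*eV/(kB*T) = 0.0028*1.602e-19/(1.381e-23*1060.6) = 0.03062
Step 3: exp(x) = 1.031
Step 4: Xi = 1 + 1.031 = 2.031

2.031


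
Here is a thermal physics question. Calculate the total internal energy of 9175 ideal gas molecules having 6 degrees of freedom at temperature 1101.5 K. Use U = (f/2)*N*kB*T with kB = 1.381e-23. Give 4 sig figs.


Step 1: f/2 = 6/2 = 3.0
Step 2: N*kB*T = 9175*1.381e-23*1101.5 = 1.396e-16
Step 3: U = 3.0 * 1.396e-16 = 4.187e-16 J

4.187e-16


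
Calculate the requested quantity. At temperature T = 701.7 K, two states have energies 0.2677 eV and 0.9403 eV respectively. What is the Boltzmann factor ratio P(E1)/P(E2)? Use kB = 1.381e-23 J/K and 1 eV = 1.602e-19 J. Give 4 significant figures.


Step 1: Compute energy difference dE = E1 - E2 = 0.2677 - 0.9403 = -0.6726 eV
Step 2: Convert to Joules: dE_J = -0.6726 * 1.602e-19 = -1.078e-19 J
Step 3: Compute exponent = -dE_J / (kB * T) = -(-1.078e-19) / (1.381e-23 * 701.7) = 11.12
Step 4: P(E1)/P(E2) = exp(11.12) = 6.746e+04

6.746e+04


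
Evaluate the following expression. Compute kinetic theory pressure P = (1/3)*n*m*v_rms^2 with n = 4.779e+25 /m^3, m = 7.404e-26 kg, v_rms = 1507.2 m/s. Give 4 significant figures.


Step 1: v_rms^2 = 1507.2^2 = 2.272e+06
Step 2: n*m = 4.779e+25*7.404e-26 = 3.538
Step 3: P = (1/3)*3.538*2.272e+06 = 2.679e+06 Pa

2.679e+06


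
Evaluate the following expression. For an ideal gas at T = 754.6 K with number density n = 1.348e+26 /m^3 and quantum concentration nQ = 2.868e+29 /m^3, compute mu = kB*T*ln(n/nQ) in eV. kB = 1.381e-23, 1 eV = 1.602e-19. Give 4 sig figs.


Step 1: n/nQ = 1.348e+26/2.868e+29 = 0.00047
Step 2: ln(n/nQ) = -7.663
Step 3: mu = kB*T*ln(n/nQ) = 1.042e-20*-7.663 = -7.985e-20 J
Step 4: Convert to eV: -7.985e-20/1.602e-19 = -0.4985 eV

-0.4985


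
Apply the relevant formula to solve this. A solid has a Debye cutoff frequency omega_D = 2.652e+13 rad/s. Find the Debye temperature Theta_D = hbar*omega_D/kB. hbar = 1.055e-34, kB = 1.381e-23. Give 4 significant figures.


Step 1: hbar*omega_D = 1.055e-34 * 2.652e+13 = 2.798e-21 J
Step 2: Theta_D = 2.798e-21 / 1.381e-23
Step 3: Theta_D = 202.6 K

202.6


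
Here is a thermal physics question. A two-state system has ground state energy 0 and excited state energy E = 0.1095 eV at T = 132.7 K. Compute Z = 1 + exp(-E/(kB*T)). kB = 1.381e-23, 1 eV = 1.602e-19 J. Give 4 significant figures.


Step 1: Compute beta*E = E*eV/(kB*T) = 0.1095*1.602e-19/(1.381e-23*132.7) = 9.572
Step 2: exp(-beta*E) = exp(-9.572) = 6.964e-05
Step 3: Z = 1 + 6.964e-05 = 1

1


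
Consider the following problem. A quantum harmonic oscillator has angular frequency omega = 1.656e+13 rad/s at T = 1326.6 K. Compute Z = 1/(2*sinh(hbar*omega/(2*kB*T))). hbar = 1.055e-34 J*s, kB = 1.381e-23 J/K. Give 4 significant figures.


Step 1: Compute x = hbar*omega/(kB*T) = 1.055e-34*1.656e+13/(1.381e-23*1326.6) = 0.09536
Step 2: x/2 = 0.04768
Step 3: sinh(x/2) = 0.0477
Step 4: Z = 1/(2*0.0477) = 10.48

10.48


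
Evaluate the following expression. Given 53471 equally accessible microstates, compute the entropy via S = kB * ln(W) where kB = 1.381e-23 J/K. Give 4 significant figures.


Step 1: ln(W) = ln(53471) = 10.89
Step 2: S = kB * ln(W) = 1.381e-23 * 10.89
Step 3: S = 1.503e-22 J/K

1.503e-22


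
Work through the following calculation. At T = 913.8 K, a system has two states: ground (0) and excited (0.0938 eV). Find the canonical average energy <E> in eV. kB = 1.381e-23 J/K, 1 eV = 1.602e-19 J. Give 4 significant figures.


Step 1: beta*E = 0.0938*1.602e-19/(1.381e-23*913.8) = 1.191
Step 2: exp(-beta*E) = 0.304
Step 3: <E> = 0.0938*0.304/(1+0.304) = 0.02187 eV

0.02187


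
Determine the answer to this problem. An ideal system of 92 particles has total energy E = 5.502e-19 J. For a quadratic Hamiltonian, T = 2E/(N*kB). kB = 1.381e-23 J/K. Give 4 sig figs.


Step 1: Numerator = 2*E = 2*5.502e-19 = 1.1e-18 J
Step 2: Denominator = N*kB = 92*1.381e-23 = 1.271e-21
Step 3: T = 1.1e-18 / 1.271e-21 = 866.1 K

866.1


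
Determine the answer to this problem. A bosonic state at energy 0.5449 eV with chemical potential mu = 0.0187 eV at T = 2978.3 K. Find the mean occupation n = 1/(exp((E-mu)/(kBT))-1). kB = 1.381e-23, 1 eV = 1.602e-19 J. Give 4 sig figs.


Step 1: (E - mu) = 0.5262 eV
Step 2: x = (E-mu)*eV/(kB*T) = 0.5262*1.602e-19/(1.381e-23*2978.3) = 2.05
Step 3: exp(x) = 7.764
Step 4: n = 1/(exp(x)-1) = 0.1478

0.1478


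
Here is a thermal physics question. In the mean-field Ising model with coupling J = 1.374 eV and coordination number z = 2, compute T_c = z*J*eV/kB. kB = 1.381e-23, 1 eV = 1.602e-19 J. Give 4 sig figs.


Step 1: z*J = 2*1.374 = 2.748 eV
Step 2: Convert to Joules: 2.748*1.602e-19 = 4.402e-19 J
Step 3: T_c = 4.402e-19 / 1.381e-23 = 3.188e+04 K

3.188e+04


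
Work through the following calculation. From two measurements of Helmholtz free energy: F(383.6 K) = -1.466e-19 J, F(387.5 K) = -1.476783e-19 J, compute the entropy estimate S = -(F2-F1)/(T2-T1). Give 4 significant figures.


Step 1: dF = F2 - F1 = -1.476783e-19 - (-1.466e-19) = -1.0783e-21 J
Step 2: dT = T2 - T1 = 387.5 - 383.6 = 3.9 K
Step 3: S = -dF/dT = -(-1.0783e-21)/3.9 = 2.765e-22 J/K

2.765e-22


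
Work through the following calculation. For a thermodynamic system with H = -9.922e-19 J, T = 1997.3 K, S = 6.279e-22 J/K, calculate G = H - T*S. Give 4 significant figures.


Step 1: T*S = 1997.3 * 6.279e-22 = 1.254e-18 J
Step 2: G = H - T*S = -9.922e-19 - 1.254e-18
Step 3: G = -2.246e-18 J

-2.246e-18


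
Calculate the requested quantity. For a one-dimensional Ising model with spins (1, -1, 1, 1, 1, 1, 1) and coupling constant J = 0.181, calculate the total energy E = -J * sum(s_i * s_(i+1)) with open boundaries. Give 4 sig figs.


Step 1: Nearest-neighbor products: -1, -1, 1, 1, 1, 1
Step 2: Sum of products = 2
Step 3: E = -0.181 * 2 = -0.362

-0.362


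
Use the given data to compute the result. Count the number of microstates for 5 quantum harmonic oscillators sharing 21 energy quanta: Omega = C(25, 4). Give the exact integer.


Step 1: Use binomial coefficient C(25, 4)
Step 2: Numerator = 25! / 21!
Step 3: Denominator = 4!
Step 4: Omega = 12650

12650


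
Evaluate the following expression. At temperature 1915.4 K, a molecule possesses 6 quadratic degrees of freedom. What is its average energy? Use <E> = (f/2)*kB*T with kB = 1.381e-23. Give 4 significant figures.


Step 1: f/2 = 6/2 = 3
Step 2: kB*T = 1.381e-23 * 1915.4 = 2.645e-20
Step 3: <E> = 3 * 2.645e-20 = 7.936e-20 J

7.936e-20


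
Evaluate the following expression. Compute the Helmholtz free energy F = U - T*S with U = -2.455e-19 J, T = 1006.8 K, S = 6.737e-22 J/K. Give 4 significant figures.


Step 1: T*S = 1006.8 * 6.737e-22 = 6.783e-19 J
Step 2: F = U - T*S = -2.455e-19 - 6.783e-19
Step 3: F = -9.238e-19 J

-9.238e-19


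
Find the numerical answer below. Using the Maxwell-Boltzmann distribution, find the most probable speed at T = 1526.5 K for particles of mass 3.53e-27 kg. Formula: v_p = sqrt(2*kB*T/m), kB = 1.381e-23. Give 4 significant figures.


Step 1: Numerator = 2*kB*T = 2*1.381e-23*1526.5 = 4.216e-20
Step 2: Ratio = 4.216e-20 / 3.53e-27 = 1.194e+07
Step 3: v_p = sqrt(1.194e+07) = 3456 m/s

3456


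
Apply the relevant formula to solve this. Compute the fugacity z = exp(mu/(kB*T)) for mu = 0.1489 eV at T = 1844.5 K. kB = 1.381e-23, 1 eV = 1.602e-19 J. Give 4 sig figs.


Step 1: Convert mu to Joules: 0.1489*1.602e-19 = 2.385e-20 J
Step 2: kB*T = 1.381e-23*1844.5 = 2.547e-20 J
Step 3: mu/(kB*T) = 0.9365
Step 4: z = exp(0.9365) = 2.551

2.551


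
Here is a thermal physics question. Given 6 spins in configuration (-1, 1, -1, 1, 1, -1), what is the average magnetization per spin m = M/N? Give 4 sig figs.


Step 1: Count up spins (+1): 3, down spins (-1): 3
Step 2: Total magnetization M = 3 - 3 = 0
Step 3: m = M/N = 0/6 = 0

0


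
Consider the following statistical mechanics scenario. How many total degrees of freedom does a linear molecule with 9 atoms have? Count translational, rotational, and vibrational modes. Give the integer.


Step 1: Translational DOF = 3
Step 2: Rotational DOF (linear) = 2
Step 3: Vibrational DOF = 3*9 - 5 = 22
Step 4: Total = 3 + 2 + 22 = 27

27


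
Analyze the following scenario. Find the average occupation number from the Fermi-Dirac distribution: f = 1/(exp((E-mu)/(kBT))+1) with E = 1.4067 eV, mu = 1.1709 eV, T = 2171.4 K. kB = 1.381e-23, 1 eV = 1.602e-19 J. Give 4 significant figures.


Step 1: (E - mu) = 1.4067 - 1.1709 = 0.2358 eV
Step 2: Convert: (E-mu)*eV = 3.778e-20 J
Step 3: x = (E-mu)*eV/(kB*T) = 1.26
Step 4: f = 1/(exp(1.26)+1) = 0.221

0.221


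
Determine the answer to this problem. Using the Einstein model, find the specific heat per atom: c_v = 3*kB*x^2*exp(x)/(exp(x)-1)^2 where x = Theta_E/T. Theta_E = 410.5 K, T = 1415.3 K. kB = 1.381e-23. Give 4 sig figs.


Step 1: x = Theta_E/T = 410.5/1415.3 = 0.29
Step 2: x^2 = 0.08413
Step 3: exp(x) = 1.336
Step 4: c_v = 3*1.381e-23*0.08413*1.336/(1.336-1)^2 = 4.114e-23

4.114e-23


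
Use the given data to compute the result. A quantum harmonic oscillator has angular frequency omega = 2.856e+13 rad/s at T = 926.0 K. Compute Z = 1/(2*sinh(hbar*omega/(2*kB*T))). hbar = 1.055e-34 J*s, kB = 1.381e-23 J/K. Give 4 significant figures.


Step 1: Compute x = hbar*omega/(kB*T) = 1.055e-34*2.856e+13/(1.381e-23*926.0) = 0.2356
Step 2: x/2 = 0.1178
Step 3: sinh(x/2) = 0.1181
Step 4: Z = 1/(2*0.1181) = 4.234

4.234


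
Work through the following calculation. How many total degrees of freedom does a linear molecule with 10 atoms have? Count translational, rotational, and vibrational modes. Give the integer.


Step 1: Translational DOF = 3
Step 2: Rotational DOF (linear) = 2
Step 3: Vibrational DOF = 3*10 - 5 = 25
Step 4: Total = 3 + 2 + 25 = 30

30


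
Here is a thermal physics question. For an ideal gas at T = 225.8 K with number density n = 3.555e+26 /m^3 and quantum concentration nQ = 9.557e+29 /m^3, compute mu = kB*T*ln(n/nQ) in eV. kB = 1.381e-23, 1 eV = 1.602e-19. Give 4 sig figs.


Step 1: n/nQ = 3.555e+26/9.557e+29 = 0.000372
Step 2: ln(n/nQ) = -7.897
Step 3: mu = kB*T*ln(n/nQ) = 3.118e-21*-7.897 = -2.462e-20 J
Step 4: Convert to eV: -2.462e-20/1.602e-19 = -0.1537 eV

-0.1537


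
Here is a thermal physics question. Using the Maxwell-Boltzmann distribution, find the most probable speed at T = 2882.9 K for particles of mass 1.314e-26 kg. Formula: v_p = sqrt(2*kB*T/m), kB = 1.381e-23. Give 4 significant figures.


Step 1: Numerator = 2*kB*T = 2*1.381e-23*2882.9 = 7.963e-20
Step 2: Ratio = 7.963e-20 / 1.314e-26 = 6.06e+06
Step 3: v_p = sqrt(6.06e+06) = 2462 m/s

2462


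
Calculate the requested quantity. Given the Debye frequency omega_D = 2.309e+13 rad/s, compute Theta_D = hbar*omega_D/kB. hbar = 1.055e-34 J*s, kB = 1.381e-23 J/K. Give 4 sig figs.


Step 1: hbar*omega_D = 1.055e-34 * 2.309e+13 = 2.436e-21 J
Step 2: Theta_D = 2.436e-21 / 1.381e-23
Step 3: Theta_D = 176.4 K

176.4


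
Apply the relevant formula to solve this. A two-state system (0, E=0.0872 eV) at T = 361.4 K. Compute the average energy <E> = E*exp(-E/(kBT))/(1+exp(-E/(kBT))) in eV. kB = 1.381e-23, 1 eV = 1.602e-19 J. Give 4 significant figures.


Step 1: beta*E = 0.0872*1.602e-19/(1.381e-23*361.4) = 2.799
Step 2: exp(-beta*E) = 0.06087
Step 3: <E> = 0.0872*0.06087/(1+0.06087) = 0.005004 eV

0.005004


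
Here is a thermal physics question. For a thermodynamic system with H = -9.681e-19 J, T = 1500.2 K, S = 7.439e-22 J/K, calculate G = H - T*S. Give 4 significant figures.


Step 1: T*S = 1500.2 * 7.439e-22 = 1.116e-18 J
Step 2: G = H - T*S = -9.681e-19 - 1.116e-18
Step 3: G = -2.084e-18 J

-2.084e-18


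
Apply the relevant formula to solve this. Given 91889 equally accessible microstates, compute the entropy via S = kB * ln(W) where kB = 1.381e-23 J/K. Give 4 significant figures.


Step 1: ln(W) = ln(91889) = 11.43
Step 2: S = kB * ln(W) = 1.381e-23 * 11.43
Step 3: S = 1.578e-22 J/K

1.578e-22


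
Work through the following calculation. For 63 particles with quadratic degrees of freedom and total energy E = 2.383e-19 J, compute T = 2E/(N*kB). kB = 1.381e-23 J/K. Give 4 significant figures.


Step 1: Numerator = 2*E = 2*2.383e-19 = 4.766e-19 J
Step 2: Denominator = N*kB = 63*1.381e-23 = 8.7e-22
Step 3: T = 4.766e-19 / 8.7e-22 = 547.8 K

547.8


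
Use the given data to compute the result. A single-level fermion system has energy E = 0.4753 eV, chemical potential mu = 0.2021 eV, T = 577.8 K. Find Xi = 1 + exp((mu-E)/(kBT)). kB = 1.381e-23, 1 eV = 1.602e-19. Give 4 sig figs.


Step 1: (mu - E) = 0.2021 - 0.4753 = -0.2732 eV
Step 2: x = (mu-E)*eV/(kB*T) = -0.2732*1.602e-19/(1.381e-23*577.8) = -5.485
Step 3: exp(x) = 0.004149
Step 4: Xi = 1 + 0.004149 = 1.004

1.004


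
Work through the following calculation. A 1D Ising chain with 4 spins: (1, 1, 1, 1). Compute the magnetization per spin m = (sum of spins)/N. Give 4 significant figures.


Step 1: Count up spins (+1): 4, down spins (-1): 0
Step 2: Total magnetization M = 4 - 0 = 4
Step 3: m = M/N = 4/4 = 1

1


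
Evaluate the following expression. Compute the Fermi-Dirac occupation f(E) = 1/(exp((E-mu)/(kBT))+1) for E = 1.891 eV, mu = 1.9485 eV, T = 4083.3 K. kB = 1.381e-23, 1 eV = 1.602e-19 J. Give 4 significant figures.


Step 1: (E - mu) = 1.891 - 1.9485 = -0.0575 eV
Step 2: Convert: (E-mu)*eV = -9.211e-21 J
Step 3: x = (E-mu)*eV/(kB*T) = -0.1634
Step 4: f = 1/(exp(-0.1634)+1) = 0.5407

0.5407


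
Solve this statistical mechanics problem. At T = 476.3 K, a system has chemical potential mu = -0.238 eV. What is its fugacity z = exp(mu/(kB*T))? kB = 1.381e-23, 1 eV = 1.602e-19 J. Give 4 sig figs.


Step 1: Convert mu to Joules: -0.238*1.602e-19 = -3.813e-20 J
Step 2: kB*T = 1.381e-23*476.3 = 6.578e-21 J
Step 3: mu/(kB*T) = -5.796
Step 4: z = exp(-5.796) = 0.003038

0.003038


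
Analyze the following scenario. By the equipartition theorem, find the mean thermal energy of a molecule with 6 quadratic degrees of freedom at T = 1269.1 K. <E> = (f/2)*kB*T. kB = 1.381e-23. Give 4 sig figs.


Step 1: f/2 = 6/2 = 3
Step 2: kB*T = 1.381e-23 * 1269.1 = 1.753e-20
Step 3: <E> = 3 * 1.753e-20 = 5.258e-20 J

5.258e-20


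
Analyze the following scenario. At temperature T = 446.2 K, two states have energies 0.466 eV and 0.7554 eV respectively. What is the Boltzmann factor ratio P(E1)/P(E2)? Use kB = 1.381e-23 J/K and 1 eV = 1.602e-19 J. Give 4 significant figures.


Step 1: Compute energy difference dE = E1 - E2 = 0.466 - 0.7554 = -0.2894 eV
Step 2: Convert to Joules: dE_J = -0.2894 * 1.602e-19 = -4.636e-20 J
Step 3: Compute exponent = -dE_J / (kB * T) = -(-4.636e-20) / (1.381e-23 * 446.2) = 7.524
Step 4: P(E1)/P(E2) = exp(7.524) = 1852

1852


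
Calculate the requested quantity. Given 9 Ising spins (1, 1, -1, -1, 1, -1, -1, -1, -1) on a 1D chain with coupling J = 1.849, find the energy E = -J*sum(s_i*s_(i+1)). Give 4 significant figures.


Step 1: Nearest-neighbor products: 1, -1, 1, -1, -1, 1, 1, 1
Step 2: Sum of products = 2
Step 3: E = -1.849 * 2 = -3.698

-3.698


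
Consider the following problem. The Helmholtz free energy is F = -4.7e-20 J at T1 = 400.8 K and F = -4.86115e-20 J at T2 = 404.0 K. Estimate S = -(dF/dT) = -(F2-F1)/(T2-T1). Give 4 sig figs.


Step 1: dF = F2 - F1 = -4.86115e-20 - (-4.7e-20) = -1.6115e-21 J
Step 2: dT = T2 - T1 = 404.0 - 400.8 = 3.2 K
Step 3: S = -dF/dT = -(-1.6115e-21)/3.2 = 5.036e-22 J/K

5.036e-22


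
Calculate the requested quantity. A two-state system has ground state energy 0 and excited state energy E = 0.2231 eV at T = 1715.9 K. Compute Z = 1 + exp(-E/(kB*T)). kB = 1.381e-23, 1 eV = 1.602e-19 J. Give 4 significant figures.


Step 1: Compute beta*E = E*eV/(kB*T) = 0.2231*1.602e-19/(1.381e-23*1715.9) = 1.508
Step 2: exp(-beta*E) = exp(-1.508) = 0.2213
Step 3: Z = 1 + 0.2213 = 1.221

1.221


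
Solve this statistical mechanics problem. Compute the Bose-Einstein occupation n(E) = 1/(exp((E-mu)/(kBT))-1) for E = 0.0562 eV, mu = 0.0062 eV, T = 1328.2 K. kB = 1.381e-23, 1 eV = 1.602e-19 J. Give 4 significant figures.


Step 1: (E - mu) = 0.05 eV
Step 2: x = (E-mu)*eV/(kB*T) = 0.05*1.602e-19/(1.381e-23*1328.2) = 0.4367
Step 3: exp(x) = 1.548
Step 4: n = 1/(exp(x)-1) = 1.826

1.826


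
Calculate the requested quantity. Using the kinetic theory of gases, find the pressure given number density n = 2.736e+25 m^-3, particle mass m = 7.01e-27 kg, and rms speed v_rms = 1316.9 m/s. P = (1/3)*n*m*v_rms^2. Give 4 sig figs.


Step 1: v_rms^2 = 1316.9^2 = 1.734e+06
Step 2: n*m = 2.736e+25*7.01e-27 = 0.1918
Step 3: P = (1/3)*0.1918*1.734e+06 = 1.109e+05 Pa

1.109e+05


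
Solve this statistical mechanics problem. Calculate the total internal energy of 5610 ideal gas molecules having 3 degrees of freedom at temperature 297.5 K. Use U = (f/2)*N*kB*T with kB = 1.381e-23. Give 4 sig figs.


Step 1: f/2 = 3/2 = 1.5
Step 2: N*kB*T = 5610*1.381e-23*297.5 = 2.305e-17
Step 3: U = 1.5 * 2.305e-17 = 3.457e-17 J

3.457e-17


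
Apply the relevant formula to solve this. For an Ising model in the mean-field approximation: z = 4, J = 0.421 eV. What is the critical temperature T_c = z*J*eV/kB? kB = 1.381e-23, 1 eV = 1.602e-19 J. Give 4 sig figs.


Step 1: z*J = 4*0.421 = 1.684 eV
Step 2: Convert to Joules: 1.684*1.602e-19 = 2.698e-19 J
Step 3: T_c = 2.698e-19 / 1.381e-23 = 1.953e+04 K

1.953e+04


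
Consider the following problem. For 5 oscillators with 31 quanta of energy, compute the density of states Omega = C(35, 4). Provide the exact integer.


Step 1: Use binomial coefficient C(35, 4)
Step 2: Numerator = 35! / 31!
Step 3: Denominator = 4!
Step 4: Omega = 52360

52360


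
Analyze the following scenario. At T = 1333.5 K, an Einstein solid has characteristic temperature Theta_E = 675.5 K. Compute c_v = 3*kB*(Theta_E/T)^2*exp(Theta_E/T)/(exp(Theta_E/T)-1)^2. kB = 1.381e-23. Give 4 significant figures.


Step 1: x = Theta_E/T = 675.5/1333.5 = 0.5066
Step 2: x^2 = 0.2566
Step 3: exp(x) = 1.66
Step 4: c_v = 3*1.381e-23*0.2566*1.66/(1.66-1)^2 = 4.056e-23

4.056e-23


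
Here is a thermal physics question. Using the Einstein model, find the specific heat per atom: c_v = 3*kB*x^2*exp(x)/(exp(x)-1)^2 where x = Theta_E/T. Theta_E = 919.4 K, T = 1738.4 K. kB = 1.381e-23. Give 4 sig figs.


Step 1: x = Theta_E/T = 919.4/1738.4 = 0.5289
Step 2: x^2 = 0.2797
Step 3: exp(x) = 1.697
Step 4: c_v = 3*1.381e-23*0.2797*1.697/(1.697-1)^2 = 4.048e-23

4.048e-23


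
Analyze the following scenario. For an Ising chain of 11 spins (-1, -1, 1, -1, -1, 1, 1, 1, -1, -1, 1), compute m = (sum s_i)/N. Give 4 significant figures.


Step 1: Count up spins (+1): 5, down spins (-1): 6
Step 2: Total magnetization M = 5 - 6 = -1
Step 3: m = M/N = -1/11 = -0.09091

-0.09091


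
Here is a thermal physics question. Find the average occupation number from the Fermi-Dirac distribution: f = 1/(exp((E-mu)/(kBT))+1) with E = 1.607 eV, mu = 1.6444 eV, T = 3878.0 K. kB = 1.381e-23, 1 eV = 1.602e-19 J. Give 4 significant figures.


Step 1: (E - mu) = 1.607 - 1.6444 = -0.0374 eV
Step 2: Convert: (E-mu)*eV = -5.991e-21 J
Step 3: x = (E-mu)*eV/(kB*T) = -0.1119
Step 4: f = 1/(exp(-0.1119)+1) = 0.5279

0.5279


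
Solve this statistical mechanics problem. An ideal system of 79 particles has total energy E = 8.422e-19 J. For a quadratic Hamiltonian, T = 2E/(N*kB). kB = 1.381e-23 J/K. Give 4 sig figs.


Step 1: Numerator = 2*E = 2*8.422e-19 = 1.684e-18 J
Step 2: Denominator = N*kB = 79*1.381e-23 = 1.091e-21
Step 3: T = 1.684e-18 / 1.091e-21 = 1544 K

1544


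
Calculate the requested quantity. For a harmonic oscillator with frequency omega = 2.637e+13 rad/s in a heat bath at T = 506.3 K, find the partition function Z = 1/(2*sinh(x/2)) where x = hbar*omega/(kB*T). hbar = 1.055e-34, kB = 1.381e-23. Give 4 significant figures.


Step 1: Compute x = hbar*omega/(kB*T) = 1.055e-34*2.637e+13/(1.381e-23*506.3) = 0.3979
Step 2: x/2 = 0.1989
Step 3: sinh(x/2) = 0.2003
Step 4: Z = 1/(2*0.2003) = 2.497

2.497


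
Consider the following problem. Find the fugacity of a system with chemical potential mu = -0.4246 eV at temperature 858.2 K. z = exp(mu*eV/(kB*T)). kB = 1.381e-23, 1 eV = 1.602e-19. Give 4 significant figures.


Step 1: Convert mu to Joules: -0.4246*1.602e-19 = -6.802e-20 J
Step 2: kB*T = 1.381e-23*858.2 = 1.185e-20 J
Step 3: mu/(kB*T) = -5.739
Step 4: z = exp(-5.739) = 0.003217

0.003217


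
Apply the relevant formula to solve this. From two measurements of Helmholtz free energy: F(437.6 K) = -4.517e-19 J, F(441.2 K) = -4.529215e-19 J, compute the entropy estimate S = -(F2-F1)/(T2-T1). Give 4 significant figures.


Step 1: dF = F2 - F1 = -4.529215e-19 - (-4.517e-19) = -1.2215e-21 J
Step 2: dT = T2 - T1 = 441.2 - 437.6 = 3.6 K
Step 3: S = -dF/dT = -(-1.2215e-21)/3.6 = 3.393e-22 J/K

3.393e-22


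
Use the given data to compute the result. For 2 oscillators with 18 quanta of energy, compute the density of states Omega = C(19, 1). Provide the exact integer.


Step 1: Use binomial coefficient C(19, 1)
Step 2: Numerator = 19! / 18!
Step 3: Denominator = 1!
Step 4: Omega = 19

19


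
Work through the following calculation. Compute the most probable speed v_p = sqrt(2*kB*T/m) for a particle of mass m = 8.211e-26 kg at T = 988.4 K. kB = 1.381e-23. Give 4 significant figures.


Step 1: Numerator = 2*kB*T = 2*1.381e-23*988.4 = 2.73e-20
Step 2: Ratio = 2.73e-20 / 8.211e-26 = 3.325e+05
Step 3: v_p = sqrt(3.325e+05) = 576.6 m/s

576.6


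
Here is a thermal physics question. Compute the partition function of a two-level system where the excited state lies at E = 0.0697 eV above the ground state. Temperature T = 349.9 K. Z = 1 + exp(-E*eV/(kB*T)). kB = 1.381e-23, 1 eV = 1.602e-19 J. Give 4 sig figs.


Step 1: Compute beta*E = E*eV/(kB*T) = 0.0697*1.602e-19/(1.381e-23*349.9) = 2.311
Step 2: exp(-beta*E) = exp(-2.311) = 0.09918
Step 3: Z = 1 + 0.09918 = 1.099

1.099


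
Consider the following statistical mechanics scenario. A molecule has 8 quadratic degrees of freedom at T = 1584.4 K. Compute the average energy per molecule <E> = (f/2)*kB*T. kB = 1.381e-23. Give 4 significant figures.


Step 1: f/2 = 8/2 = 4
Step 2: kB*T = 1.381e-23 * 1584.4 = 2.188e-20
Step 3: <E> = 4 * 2.188e-20 = 8.752e-20 J

8.752e-20


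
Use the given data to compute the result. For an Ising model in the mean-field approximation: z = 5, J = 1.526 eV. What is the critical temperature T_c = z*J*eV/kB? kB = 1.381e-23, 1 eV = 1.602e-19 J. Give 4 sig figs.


Step 1: z*J = 5*1.526 = 7.63 eV
Step 2: Convert to Joules: 7.63*1.602e-19 = 1.222e-18 J
Step 3: T_c = 1.222e-18 / 1.381e-23 = 8.851e+04 K

8.851e+04


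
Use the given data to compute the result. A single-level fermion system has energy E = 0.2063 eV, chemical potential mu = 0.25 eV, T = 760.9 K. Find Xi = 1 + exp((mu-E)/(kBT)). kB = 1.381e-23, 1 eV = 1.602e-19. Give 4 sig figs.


Step 1: (mu - E) = 0.25 - 0.2063 = 0.0437 eV
Step 2: x = (mu-E)*eV/(kB*T) = 0.0437*1.602e-19/(1.381e-23*760.9) = 0.6662
Step 3: exp(x) = 1.947
Step 4: Xi = 1 + 1.947 = 2.947

2.947


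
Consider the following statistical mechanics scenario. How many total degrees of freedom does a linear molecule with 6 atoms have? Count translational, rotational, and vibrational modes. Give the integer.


Step 1: Translational DOF = 3
Step 2: Rotational DOF (linear) = 2
Step 3: Vibrational DOF = 3*6 - 5 = 13
Step 4: Total = 3 + 2 + 13 = 18

18


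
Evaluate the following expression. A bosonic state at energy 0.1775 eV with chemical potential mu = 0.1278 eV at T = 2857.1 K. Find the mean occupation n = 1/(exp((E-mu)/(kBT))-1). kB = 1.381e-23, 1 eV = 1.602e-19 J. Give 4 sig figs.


Step 1: (E - mu) = 0.0497 eV
Step 2: x = (E-mu)*eV/(kB*T) = 0.0497*1.602e-19/(1.381e-23*2857.1) = 0.2018
Step 3: exp(x) = 1.224
Step 4: n = 1/(exp(x)-1) = 4.472

4.472


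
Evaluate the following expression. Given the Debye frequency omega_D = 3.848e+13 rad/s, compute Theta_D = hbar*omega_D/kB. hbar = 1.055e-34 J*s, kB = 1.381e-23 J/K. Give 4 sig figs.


Step 1: hbar*omega_D = 1.055e-34 * 3.848e+13 = 4.06e-21 J
Step 2: Theta_D = 4.06e-21 / 1.381e-23
Step 3: Theta_D = 294 K

294


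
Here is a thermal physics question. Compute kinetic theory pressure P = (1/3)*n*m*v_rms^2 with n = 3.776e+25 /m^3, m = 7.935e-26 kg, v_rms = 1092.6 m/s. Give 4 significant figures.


Step 1: v_rms^2 = 1092.6^2 = 1.194e+06
Step 2: n*m = 3.776e+25*7.935e-26 = 2.996
Step 3: P = (1/3)*2.996*1.194e+06 = 1.192e+06 Pa

1.192e+06


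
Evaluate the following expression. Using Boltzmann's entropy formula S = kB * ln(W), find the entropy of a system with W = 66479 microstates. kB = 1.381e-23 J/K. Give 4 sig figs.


Step 1: ln(W) = ln(66479) = 11.1
Step 2: S = kB * ln(W) = 1.381e-23 * 11.1
Step 3: S = 1.534e-22 J/K

1.534e-22


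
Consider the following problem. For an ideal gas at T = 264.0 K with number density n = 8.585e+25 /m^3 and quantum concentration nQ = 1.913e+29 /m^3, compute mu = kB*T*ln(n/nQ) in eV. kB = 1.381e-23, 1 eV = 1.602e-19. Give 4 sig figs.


Step 1: n/nQ = 8.585e+25/1.913e+29 = 0.0004488
Step 2: ln(n/nQ) = -7.709
Step 3: mu = kB*T*ln(n/nQ) = 3.646e-21*-7.709 = -2.811e-20 J
Step 4: Convert to eV: -2.811e-20/1.602e-19 = -0.1754 eV

-0.1754


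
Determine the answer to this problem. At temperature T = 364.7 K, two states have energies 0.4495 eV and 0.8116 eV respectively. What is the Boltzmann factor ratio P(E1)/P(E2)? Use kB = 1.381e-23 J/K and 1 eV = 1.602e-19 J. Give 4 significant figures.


Step 1: Compute energy difference dE = E1 - E2 = 0.4495 - 0.8116 = -0.3621 eV
Step 2: Convert to Joules: dE_J = -0.3621 * 1.602e-19 = -5.801e-20 J
Step 3: Compute exponent = -dE_J / (kB * T) = -(-5.801e-20) / (1.381e-23 * 364.7) = 11.52
Step 4: P(E1)/P(E2) = exp(11.52) = 1.005e+05

1.005e+05


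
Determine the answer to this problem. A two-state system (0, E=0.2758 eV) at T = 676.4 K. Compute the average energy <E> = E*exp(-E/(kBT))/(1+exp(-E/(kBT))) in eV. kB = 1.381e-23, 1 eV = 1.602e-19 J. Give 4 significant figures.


Step 1: beta*E = 0.2758*1.602e-19/(1.381e-23*676.4) = 4.73
Step 2: exp(-beta*E) = 0.008827
Step 3: <E> = 0.2758*0.008827/(1+0.008827) = 0.002413 eV

0.002413


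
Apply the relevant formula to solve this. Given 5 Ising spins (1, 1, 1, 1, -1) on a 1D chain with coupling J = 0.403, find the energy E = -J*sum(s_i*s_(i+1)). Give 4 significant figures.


Step 1: Nearest-neighbor products: 1, 1, 1, -1
Step 2: Sum of products = 2
Step 3: E = -0.403 * 2 = -0.806

-0.806


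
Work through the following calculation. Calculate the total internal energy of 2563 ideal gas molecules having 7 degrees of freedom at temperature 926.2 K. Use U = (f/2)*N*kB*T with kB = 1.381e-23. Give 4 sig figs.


Step 1: f/2 = 7/2 = 3.5
Step 2: N*kB*T = 2563*1.381e-23*926.2 = 3.278e-17
Step 3: U = 3.5 * 3.278e-17 = 1.147e-16 J

1.147e-16


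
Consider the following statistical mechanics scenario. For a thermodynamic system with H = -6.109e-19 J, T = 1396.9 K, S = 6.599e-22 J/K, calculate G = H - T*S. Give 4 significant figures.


Step 1: T*S = 1396.9 * 6.599e-22 = 9.218e-19 J
Step 2: G = H - T*S = -6.109e-19 - 9.218e-19
Step 3: G = -1.533e-18 J

-1.533e-18


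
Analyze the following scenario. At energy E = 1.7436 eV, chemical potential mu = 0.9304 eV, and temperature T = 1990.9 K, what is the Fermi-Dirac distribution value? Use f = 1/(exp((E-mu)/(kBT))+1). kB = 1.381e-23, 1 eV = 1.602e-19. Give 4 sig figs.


Step 1: (E - mu) = 1.7436 - 0.9304 = 0.8132 eV
Step 2: Convert: (E-mu)*eV = 1.303e-19 J
Step 3: x = (E-mu)*eV/(kB*T) = 4.738
Step 4: f = 1/(exp(4.738)+1) = 0.008678

0.008678


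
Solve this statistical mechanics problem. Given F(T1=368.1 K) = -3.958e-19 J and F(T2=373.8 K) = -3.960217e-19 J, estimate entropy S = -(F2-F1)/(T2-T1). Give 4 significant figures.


Step 1: dF = F2 - F1 = -3.960217e-19 - (-3.958e-19) = -2.217e-22 J
Step 2: dT = T2 - T1 = 373.8 - 368.1 = 5.7 K
Step 3: S = -dF/dT = -(-2.217e-22)/5.7 = 3.889e-23 J/K

3.889e-23


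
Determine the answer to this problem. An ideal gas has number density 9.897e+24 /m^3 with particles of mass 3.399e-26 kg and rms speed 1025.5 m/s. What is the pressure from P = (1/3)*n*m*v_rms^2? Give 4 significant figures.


Step 1: v_rms^2 = 1025.5^2 = 1.052e+06
Step 2: n*m = 9.897e+24*3.399e-26 = 0.3364
Step 3: P = (1/3)*0.3364*1.052e+06 = 1.179e+05 Pa

1.179e+05


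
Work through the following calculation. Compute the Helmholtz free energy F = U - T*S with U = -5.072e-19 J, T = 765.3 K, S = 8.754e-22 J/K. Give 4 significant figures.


Step 1: T*S = 765.3 * 8.754e-22 = 6.699e-19 J
Step 2: F = U - T*S = -5.072e-19 - 6.699e-19
Step 3: F = -1.177e-18 J

-1.177e-18


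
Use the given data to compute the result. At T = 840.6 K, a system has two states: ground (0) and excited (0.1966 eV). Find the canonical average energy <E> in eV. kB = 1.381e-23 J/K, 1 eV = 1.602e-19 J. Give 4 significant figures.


Step 1: beta*E = 0.1966*1.602e-19/(1.381e-23*840.6) = 2.713
Step 2: exp(-beta*E) = 0.06633
Step 3: <E> = 0.1966*0.06633/(1+0.06633) = 0.01223 eV

0.01223


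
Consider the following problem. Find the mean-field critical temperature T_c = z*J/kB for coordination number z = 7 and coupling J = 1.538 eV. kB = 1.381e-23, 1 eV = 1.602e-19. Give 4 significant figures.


Step 1: z*J = 7*1.538 = 10.77 eV
Step 2: Convert to Joules: 10.77*1.602e-19 = 1.725e-18 J
Step 3: T_c = 1.725e-18 / 1.381e-23 = 1.249e+05 K

1.249e+05


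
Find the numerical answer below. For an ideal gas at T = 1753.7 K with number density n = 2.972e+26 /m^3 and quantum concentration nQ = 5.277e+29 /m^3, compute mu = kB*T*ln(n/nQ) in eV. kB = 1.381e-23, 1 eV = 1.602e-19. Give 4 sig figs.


Step 1: n/nQ = 2.972e+26/5.277e+29 = 0.0005632
Step 2: ln(n/nQ) = -7.482
Step 3: mu = kB*T*ln(n/nQ) = 2.422e-20*-7.482 = -1.812e-19 J
Step 4: Convert to eV: -1.812e-19/1.602e-19 = -1.131 eV

-1.131


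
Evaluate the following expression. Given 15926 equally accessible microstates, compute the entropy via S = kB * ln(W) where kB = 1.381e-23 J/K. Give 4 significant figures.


Step 1: ln(W) = ln(15926) = 9.676
Step 2: S = kB * ln(W) = 1.381e-23 * 9.676
Step 3: S = 1.336e-22 J/K

1.336e-22


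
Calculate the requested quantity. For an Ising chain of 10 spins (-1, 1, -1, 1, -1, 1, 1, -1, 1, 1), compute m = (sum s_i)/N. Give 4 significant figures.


Step 1: Count up spins (+1): 6, down spins (-1): 4
Step 2: Total magnetization M = 6 - 4 = 2
Step 3: m = M/N = 2/10 = 0.2

0.2


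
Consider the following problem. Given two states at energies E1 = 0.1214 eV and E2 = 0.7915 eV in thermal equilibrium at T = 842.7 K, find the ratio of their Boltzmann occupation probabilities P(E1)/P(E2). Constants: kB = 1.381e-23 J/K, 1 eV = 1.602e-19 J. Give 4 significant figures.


Step 1: Compute energy difference dE = E1 - E2 = 0.1214 - 0.7915 = -0.6701 eV
Step 2: Convert to Joules: dE_J = -0.6701 * 1.602e-19 = -1.074e-19 J
Step 3: Compute exponent = -dE_J / (kB * T) = -(-1.074e-19) / (1.381e-23 * 842.7) = 9.224
Step 4: P(E1)/P(E2) = exp(9.224) = 1.014e+04

1.014e+04


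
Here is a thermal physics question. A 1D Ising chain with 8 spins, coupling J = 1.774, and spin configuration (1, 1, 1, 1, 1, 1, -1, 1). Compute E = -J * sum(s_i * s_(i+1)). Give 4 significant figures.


Step 1: Nearest-neighbor products: 1, 1, 1, 1, 1, -1, -1
Step 2: Sum of products = 3
Step 3: E = -1.774 * 3 = -5.322

-5.322


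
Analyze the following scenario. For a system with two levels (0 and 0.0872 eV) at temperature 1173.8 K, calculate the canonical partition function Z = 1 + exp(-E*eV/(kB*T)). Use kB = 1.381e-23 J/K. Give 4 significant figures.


Step 1: Compute beta*E = E*eV/(kB*T) = 0.0872*1.602e-19/(1.381e-23*1173.8) = 0.8618
Step 2: exp(-beta*E) = exp(-0.8618) = 0.4224
Step 3: Z = 1 + 0.4224 = 1.422

1.422


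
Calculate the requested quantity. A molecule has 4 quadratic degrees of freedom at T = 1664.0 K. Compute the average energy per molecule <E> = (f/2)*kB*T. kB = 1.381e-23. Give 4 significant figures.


Step 1: f/2 = 4/2 = 2
Step 2: kB*T = 1.381e-23 * 1664.0 = 2.298e-20
Step 3: <E> = 2 * 2.298e-20 = 4.596e-20 J

4.596e-20


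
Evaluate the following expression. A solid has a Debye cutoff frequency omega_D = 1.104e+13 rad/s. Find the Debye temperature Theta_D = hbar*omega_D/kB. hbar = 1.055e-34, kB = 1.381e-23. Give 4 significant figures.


Step 1: hbar*omega_D = 1.055e-34 * 1.104e+13 = 1.165e-21 J
Step 2: Theta_D = 1.165e-21 / 1.381e-23
Step 3: Theta_D = 84.34 K

84.34


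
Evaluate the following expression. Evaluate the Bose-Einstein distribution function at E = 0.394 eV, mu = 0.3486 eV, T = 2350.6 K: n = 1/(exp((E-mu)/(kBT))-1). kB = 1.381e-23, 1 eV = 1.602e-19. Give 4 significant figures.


Step 1: (E - mu) = 0.0454 eV
Step 2: x = (E-mu)*eV/(kB*T) = 0.0454*1.602e-19/(1.381e-23*2350.6) = 0.2241
Step 3: exp(x) = 1.251
Step 4: n = 1/(exp(x)-1) = 3.982

3.982
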